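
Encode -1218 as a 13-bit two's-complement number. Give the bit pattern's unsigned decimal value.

6974

1218 in 13 bits: 0010011000010
Invert: 1101100111101
Add 1:  1101100111110 = 6974
(Check: 2^13 - 1218 = 8192 - 1218 = 6974.)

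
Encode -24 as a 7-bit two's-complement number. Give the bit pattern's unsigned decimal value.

104

24 in 7 bits: 0011000
Invert: 1100111
Add 1:  1101000 = 104
(Check: 2^7 - 24 = 128 - 24 = 104.)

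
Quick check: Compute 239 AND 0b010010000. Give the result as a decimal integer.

239 = 11101111
b = 10010000
AND → 10000000 = 128

128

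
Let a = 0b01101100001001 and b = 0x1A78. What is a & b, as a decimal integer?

a = 1101100001001
0x1A78 = 1101001111000
AND → 1101000001000 = 6664

6664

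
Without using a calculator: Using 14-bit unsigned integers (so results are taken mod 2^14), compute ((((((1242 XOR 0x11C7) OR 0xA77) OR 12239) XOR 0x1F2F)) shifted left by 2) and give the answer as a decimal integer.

832

1242 = 00010011011010
0x11C7 = 01000111000111
→ XOR → 01010100011101 = 5405
0xA77 = 00101001110111
→ OR → 01111101111111 = 8063
12239 = 10111111001111
→ OR → 11111111111111 = 16383
0x1F2F = 01111100101111
→ XOR → 10000011010000 = 8400
→ shifted left by 2 (mod 2^14) → 00001101000000 = 832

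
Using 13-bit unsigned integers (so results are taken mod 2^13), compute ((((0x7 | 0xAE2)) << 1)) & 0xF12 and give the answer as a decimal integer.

0x7 = 0000000000111
0xAE2 = 0101011100010
→ | → 0101011100111 = 2791
→ << 1 (mod 2^13) → 1010111001110 = 5582
0xF12 = 0111100010010
→ & → 0010100000010 = 1282

1282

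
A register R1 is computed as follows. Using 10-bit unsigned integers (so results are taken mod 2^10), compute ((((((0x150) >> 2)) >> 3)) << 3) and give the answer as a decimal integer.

0x150 = 0101010000
→ >> 2 → 0001010100 = 84
→ >> 3 → 0000001010 = 10
→ << 3 (mod 2^10) → 0001010000 = 80

80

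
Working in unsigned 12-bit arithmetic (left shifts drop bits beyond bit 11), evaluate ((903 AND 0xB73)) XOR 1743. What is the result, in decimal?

903 = 001110000111
0xB73 = 101101110011
→ AND → 001100000011 = 771
1743 = 011011001111
→ XOR → 010111001100 = 1484

1484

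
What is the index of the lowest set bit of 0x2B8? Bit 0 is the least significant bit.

0x2B8 = 1010111000
Trailing zeros: 3, so the lowest set bit is bit 3 (value 8).

3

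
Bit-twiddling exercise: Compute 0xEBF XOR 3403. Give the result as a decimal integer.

1012

0xEBF = 111010111111
3403 = 110101001011
XOR → 001111110100 = 1012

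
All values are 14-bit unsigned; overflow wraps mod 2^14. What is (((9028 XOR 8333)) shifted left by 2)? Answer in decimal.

3876

9028 = 10001101000100
8333 = 10000010001101
→ XOR → 00001111001001 = 969
→ shifted left by 2 (mod 2^14) → 00111100100100 = 3876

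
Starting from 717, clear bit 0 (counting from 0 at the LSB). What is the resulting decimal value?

x = 1011001101
bit 0 is currently 1; clear it via x & ~(1 << 0) = x & ~1
→ 1011001100 = 716

716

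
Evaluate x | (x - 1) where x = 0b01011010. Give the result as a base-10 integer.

x = 1011010 = 90
x - 1 = 1011001
OR    = 1011011 = 91
(x | (x - 1) sets all bits below the lowest set bit.)

91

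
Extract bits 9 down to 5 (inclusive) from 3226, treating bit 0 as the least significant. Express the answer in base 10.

4

v = 110010011010
Shift right by 5: 1100100
Mask low 5 bits: 00100 = 4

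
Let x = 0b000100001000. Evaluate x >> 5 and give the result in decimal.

x = 100001000
shift right by 5 → 000001000 = 8
(equivalently, floor(264 / 32))

8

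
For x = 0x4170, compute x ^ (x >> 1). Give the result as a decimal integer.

x = 100000101110000 = 16752
x>>1 = 010000010111000
XOR  = 110000111001000 = 25032
(x ^ (x >> 1) gives the standard binary-reflected Gray code of x.)

25032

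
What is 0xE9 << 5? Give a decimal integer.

7456

0xE9 = 0000011101001
shift left by 5 → 1110100100000 = 7456
(equivalently, 233 × 2^5 = 233 × 32)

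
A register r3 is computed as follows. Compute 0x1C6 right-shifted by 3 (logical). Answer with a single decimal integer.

0x1C6 = 111000110
shift right by 3 → 000111000 = 56
(equivalently, floor(454 / 8))

56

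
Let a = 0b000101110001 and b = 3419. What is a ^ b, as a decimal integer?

3114

a = 000101110001
3419 = 110101011011
XOR → 110000101010 = 3114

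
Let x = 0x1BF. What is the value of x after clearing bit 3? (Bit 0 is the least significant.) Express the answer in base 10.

439

x = 00110111111
bit 3 is currently 1; clear it via x & ~(1 << 3) = x & ~8
→ 00110110111 = 439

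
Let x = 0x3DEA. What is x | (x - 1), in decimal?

15851

x = 11110111101010 = 15850
x - 1 = 11110111101001
OR    = 11110111101011 = 15851
(x | (x - 1) sets all bits below the lowest set bit.)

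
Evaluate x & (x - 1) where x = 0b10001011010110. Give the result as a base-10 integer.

x = 10001011010110 = 8918
x - 1 = 10001011010101
AND   = 10001011010100 = 8916
(x & (x - 1) clears the lowest set bit of x.)

8916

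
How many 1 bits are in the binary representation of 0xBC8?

6

0xBC8 = 101111001000
Count the 1s: 1 + 1 + 1 + 1 + 1 + 1 = 6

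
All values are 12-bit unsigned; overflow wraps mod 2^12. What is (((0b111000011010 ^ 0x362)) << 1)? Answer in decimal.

2800

0b111000011010 = 111000011010
0x362 = 001101100010
→ ^ → 110101111000 = 3448
→ << 1 (mod 2^12) → 101011110000 = 2800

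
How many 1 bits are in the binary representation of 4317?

7

4317 = 1000011011101
Count the 1s: 1 + 1 + 1 + 1 + 1 + 1 + 1 = 7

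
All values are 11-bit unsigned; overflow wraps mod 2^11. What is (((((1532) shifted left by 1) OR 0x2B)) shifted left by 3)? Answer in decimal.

2008

1532 = 10111111100
→ shifted left by 1 (mod 2^11) → 01111111000 = 1016
0x2B = 00000101011
→ OR → 01111111011 = 1019
→ shifted left by 3 (mod 2^11) → 11111011000 = 2008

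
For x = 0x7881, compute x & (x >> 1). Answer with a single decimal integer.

x = 111100010000001 = 30849
x>>1 = 011110001000000
AND  = 011100000000000 = 14336
(x & (x >> 1) has a 1 wherever x has two consecutive 1 bits.)

14336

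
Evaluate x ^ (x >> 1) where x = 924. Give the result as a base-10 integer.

x = 1110011100 = 924
x>>1 = 0111001110
XOR  = 1001010010 = 594
(x ^ (x >> 1) gives the standard binary-reflected Gray code of x.)

594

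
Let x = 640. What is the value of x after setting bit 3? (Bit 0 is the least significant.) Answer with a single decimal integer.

648

x = 1010000000
bit 3 is currently 0; set it via x | (1 << 3) = x | 8
→ 1010001000 = 648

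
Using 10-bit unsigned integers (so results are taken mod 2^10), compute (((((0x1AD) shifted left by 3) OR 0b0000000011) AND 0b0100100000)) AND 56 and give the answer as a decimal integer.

32

0x1AD = 0110101101
→ shifted left by 3 (mod 2^10) → 0101101000 = 360
0b0000000011 = 0000000011
→ OR → 0101101011 = 363
0b0100100000 = 0100100000
→ AND → 0100100000 = 288
56 = 0000111000
→ AND → 0000100000 = 32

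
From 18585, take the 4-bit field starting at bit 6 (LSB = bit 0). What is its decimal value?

2

v = 100100010011001
Shift right by 6: 100100010
Mask low 4 bits: 0010 = 2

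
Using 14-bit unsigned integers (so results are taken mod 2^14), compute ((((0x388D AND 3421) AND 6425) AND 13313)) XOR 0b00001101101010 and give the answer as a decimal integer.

875

0x388D = 11100010001101
3421 = 00110101011101
→ AND → 00100000001101 = 2061
6425 = 01100100011001
→ AND → 00100000001001 = 2057
13313 = 11010000000001
→ AND → 00000000000001 = 1
0b00001101101010 = 00001101101010
→ XOR → 00001101101011 = 875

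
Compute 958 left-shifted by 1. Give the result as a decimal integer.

1916

958 = 01110111110
shift left by 1 → 11101111100 = 1916
(equivalently, 958 × 2^1 = 958 × 2)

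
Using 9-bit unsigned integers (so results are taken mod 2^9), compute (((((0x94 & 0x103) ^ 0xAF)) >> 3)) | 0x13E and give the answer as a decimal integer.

319

0x94 = 010010100
0x103 = 100000011
→ & → 000000000 = 0
0xAF = 010101111
→ ^ → 010101111 = 175
→ >> 3 → 000010101 = 21
0x13E = 100111110
→ | → 100111111 = 319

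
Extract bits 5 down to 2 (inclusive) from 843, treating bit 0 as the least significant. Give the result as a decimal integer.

v = 1101001011
Shift right by 2: 11010010
Mask low 4 bits: 0010 = 2

2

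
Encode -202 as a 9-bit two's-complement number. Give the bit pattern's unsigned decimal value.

310

202 in 9 bits: 011001010
Invert: 100110101
Add 1:  100110110 = 310
(Check: 2^9 - 202 = 512 - 202 = 310.)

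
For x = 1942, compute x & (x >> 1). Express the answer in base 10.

x = 11110010110 = 1942
x>>1 = 01111001011
AND  = 01110000010 = 898
(x & (x >> 1) has a 1 wherever x has two consecutive 1 bits.)

898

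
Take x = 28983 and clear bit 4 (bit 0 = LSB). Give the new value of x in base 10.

x = 111000100110111
bit 4 is currently 1; clear it via x & ~(1 << 4) = x & ~16
→ 111000100100111 = 28967

28967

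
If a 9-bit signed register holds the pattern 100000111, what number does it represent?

pattern = 100000111 (MSB is 1 ⇒ negative)
Invert: 011111000, add 1 → 011111001 = 249, so the value is -249.
(Equivalently: 263 - 2^9 = 263 - 512 = -249.)

-249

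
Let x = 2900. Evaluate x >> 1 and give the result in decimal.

1450

2900 = 101101010100
shift right by 1 → 010110101010 = 1450
(equivalently, floor(2900 / 2))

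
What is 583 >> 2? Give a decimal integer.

583 = 1001000111
shift right by 2 → 0010010001 = 145
(equivalently, floor(583 / 4))

145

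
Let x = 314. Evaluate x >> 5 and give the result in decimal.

314 = 100111010
shift right by 5 → 000001001 = 9
(equivalently, floor(314 / 32))

9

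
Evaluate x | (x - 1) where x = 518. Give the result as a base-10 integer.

x = 1000000110 = 518
x - 1 = 1000000101
OR    = 1000000111 = 519
(x | (x - 1) sets all bits below the lowest set bit.)

519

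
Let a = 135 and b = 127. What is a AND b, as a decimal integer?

7

135 = 10000111
127 = 01111111
AND → 00000111 = 7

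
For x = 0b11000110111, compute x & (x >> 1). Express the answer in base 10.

531

x = 11000110111 = 1591
x>>1 = 01100011011
AND  = 01000010011 = 531
(x & (x >> 1) has a 1 wherever x has two consecutive 1 bits.)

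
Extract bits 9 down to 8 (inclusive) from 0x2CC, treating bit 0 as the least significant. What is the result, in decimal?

v = 01011001100
Shift right by 8: 010
Mask low 2 bits: 10 = 2

2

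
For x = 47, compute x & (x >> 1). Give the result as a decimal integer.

7

x = 101111 = 47
x>>1 = 010111
AND  = 000111 = 7
(x & (x >> 1) has a 1 wherever x has two consecutive 1 bits.)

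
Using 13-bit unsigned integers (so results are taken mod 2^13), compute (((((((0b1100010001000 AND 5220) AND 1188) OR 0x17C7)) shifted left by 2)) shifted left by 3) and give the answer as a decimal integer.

6368

0b1100010001000 = 1100010001000
5220 = 1010001100100
→ AND → 1000000000000 = 4096
1188 = 0010010100100
→ AND → 0000000000000 = 0
0x17C7 = 1011111000111
→ OR → 1011111000111 = 6087
→ shifted left by 2 (mod 2^13) → 1111100011100 = 7964
→ shifted left by 3 (mod 2^13) → 1100011100000 = 6368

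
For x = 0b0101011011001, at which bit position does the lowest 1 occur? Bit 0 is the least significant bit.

0

0b0101011011001 = 101011011001
Trailing zeros: 0, so the lowest set bit is bit 0 (value 1).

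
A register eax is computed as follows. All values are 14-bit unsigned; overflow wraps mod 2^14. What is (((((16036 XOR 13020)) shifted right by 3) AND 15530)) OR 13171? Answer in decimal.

13307

16036 = 11111010100100
13020 = 11001011011100
→ XOR → 00110001111000 = 3192
→ shifted right by 3 → 00000110001111 = 399
15530 = 11110010101010
→ AND → 00000010001010 = 138
13171 = 11001101110011
→ OR → 11001111111011 = 13307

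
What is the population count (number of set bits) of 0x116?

0x116 = 100010110
Count the 1s: 1 + 1 + 1 + 1 = 4

4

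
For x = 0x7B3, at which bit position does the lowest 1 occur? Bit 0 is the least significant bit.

0x7B3 = 11110110011
Trailing zeros: 0, so the lowest set bit is bit 0 (value 1).

0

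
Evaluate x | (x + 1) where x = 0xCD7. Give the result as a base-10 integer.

3295

x = 110011010111 = 3287
x + 1 = 110011011000
OR    = 110011011111 = 3295
(x | (x + 1) sets the lowest cleared bit.)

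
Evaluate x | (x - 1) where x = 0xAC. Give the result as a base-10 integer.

x = 10101100 = 172
x - 1 = 10101011
OR    = 10101111 = 175
(x | (x - 1) sets all bits below the lowest set bit.)

175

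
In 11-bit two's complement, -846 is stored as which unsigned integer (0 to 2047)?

846 in 11 bits: 01101001110
Invert: 10010110001
Add 1:  10010110010 = 1202
(Check: 2^11 - 846 = 2048 - 846 = 1202.)

1202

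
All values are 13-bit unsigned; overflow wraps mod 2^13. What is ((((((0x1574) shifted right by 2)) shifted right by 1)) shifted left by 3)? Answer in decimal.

5488

0x1574 = 1010101110100
→ shifted right by 2 → 0010101011101 = 1373
→ shifted right by 1 → 0001010101110 = 686
→ shifted left by 3 (mod 2^13) → 1010101110000 = 5488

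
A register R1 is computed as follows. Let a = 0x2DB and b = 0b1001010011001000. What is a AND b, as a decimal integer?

0x2DB = 0000001011011011
b = 1001010011001000
AND → 0000000011001000 = 200

200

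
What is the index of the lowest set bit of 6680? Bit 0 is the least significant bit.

6680 = 1101000011000
Trailing zeros: 3, so the lowest set bit is bit 3 (value 8).

3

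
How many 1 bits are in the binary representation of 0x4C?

3

0x4C = 1001100
Count the 1s: 1 + 1 + 1 = 3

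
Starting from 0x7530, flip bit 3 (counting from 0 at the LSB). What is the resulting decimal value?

x = 111010100110000
bit 3 is currently 0; toggle it via x ^ (1 << 3) = x ^ 8
→ 111010100111000 = 30008

30008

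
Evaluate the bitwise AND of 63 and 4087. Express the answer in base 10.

63 = 000000111111
4087 = 111111110111
AND → 000000110111 = 55

55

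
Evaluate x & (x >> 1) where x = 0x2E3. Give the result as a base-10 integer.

x = 1011100011 = 739
x>>1 = 0101110001
AND  = 0001100001 = 97
(x & (x >> 1) has a 1 wherever x has two consecutive 1 bits.)

97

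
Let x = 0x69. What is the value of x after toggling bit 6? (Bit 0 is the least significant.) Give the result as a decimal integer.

x = 01101001
bit 6 is currently 1; toggle it via x ^ (1 << 6) = x ^ 64
→ 00101001 = 41

41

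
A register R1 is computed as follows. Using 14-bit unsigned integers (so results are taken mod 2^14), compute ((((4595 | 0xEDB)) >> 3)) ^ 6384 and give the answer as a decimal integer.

6927

4595 = 01000111110011
0xEDB = 00111011011011
→ | → 01111111111011 = 8187
→ >> 3 → 00001111111111 = 1023
6384 = 01100011110000
→ ^ → 01101100001111 = 6927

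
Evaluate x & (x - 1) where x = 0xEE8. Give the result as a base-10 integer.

x = 111011101000 = 3816
x - 1 = 111011100111
AND   = 111011100000 = 3808
(x & (x - 1) clears the lowest set bit of x.)

3808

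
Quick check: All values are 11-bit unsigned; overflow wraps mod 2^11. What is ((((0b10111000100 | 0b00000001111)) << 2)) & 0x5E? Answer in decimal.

28

0b10111000100 = 10111000100
0b00000001111 = 00000001111
→ | → 10111001111 = 1487
→ << 2 (mod 2^11) → 11100111100 = 1852
0x5E = 00001011110
→ & → 00000011100 = 28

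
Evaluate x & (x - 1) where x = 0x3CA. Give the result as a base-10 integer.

x = 1111001010 = 970
x - 1 = 1111001001
AND   = 1111001000 = 968
(x & (x - 1) clears the lowest set bit of x.)

968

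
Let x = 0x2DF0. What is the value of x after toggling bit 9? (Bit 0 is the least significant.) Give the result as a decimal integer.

x = 10110111110000
bit 9 is currently 0; toggle it via x ^ (1 << 9) = x ^ 512
→ 10111111110000 = 12272

12272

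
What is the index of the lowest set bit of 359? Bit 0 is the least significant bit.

0

359 = 101100111
Trailing zeros: 0, so the lowest set bit is bit 0 (value 1).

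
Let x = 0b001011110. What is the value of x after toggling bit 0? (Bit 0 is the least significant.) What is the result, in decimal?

95

x = 001011110
bit 0 is currently 0; toggle it via x ^ (1 << 0) = x ^ 1
→ 001011111 = 95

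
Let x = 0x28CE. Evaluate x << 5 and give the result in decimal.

334272

0x28CE = 0000010100011001110
shift left by 5 → 1010001100111000000 = 334272
(equivalently, 10446 × 2^5 = 10446 × 32)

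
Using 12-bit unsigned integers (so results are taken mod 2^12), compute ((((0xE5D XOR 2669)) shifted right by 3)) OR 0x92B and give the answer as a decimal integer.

2479

0xE5D = 111001011101
2669 = 101001101101
→ XOR → 010000110000 = 1072
→ shifted right by 3 → 000010000110 = 134
0x92B = 100100101011
→ OR → 100110101111 = 2479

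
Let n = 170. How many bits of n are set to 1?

170 = 10101010
Count the 1s: 1 + 1 + 1 + 1 = 4

4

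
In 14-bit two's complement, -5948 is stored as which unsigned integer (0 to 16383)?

5948 in 14 bits: 01011100111100
Invert: 10100011000011
Add 1:  10100011000100 = 10436
(Check: 2^14 - 5948 = 16384 - 5948 = 10436.)

10436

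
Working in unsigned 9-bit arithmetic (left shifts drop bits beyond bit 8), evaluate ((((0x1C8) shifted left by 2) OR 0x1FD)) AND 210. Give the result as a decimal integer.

208

0x1C8 = 111001000
→ shifted left by 2 (mod 2^9) → 100100000 = 288
0x1FD = 111111101
→ OR → 111111101 = 509
210 = 011010010
→ AND → 011010000 = 208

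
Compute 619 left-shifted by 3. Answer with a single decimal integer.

4952

619 = 0001001101011
shift left by 3 → 1001101011000 = 4952
(equivalently, 619 × 2^3 = 619 × 8)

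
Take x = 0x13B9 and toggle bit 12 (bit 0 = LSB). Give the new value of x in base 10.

953

x = 01001110111001
bit 12 is currently 1; toggle it via x ^ (1 << 12) = x ^ 4096
→ 00001110111001 = 953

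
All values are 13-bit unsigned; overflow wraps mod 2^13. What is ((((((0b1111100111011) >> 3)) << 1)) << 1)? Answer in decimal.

3996

0b1111100111011 = 1111100111011
→ >> 3 → 0001111100111 = 999
→ << 1 (mod 2^13) → 0011111001110 = 1998
→ << 1 (mod 2^13) → 0111110011100 = 3996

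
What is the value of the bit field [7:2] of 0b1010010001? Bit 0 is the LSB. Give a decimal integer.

v = 1010010001
Shift right by 2: 10100100
Mask low 6 bits: 100100 = 36

36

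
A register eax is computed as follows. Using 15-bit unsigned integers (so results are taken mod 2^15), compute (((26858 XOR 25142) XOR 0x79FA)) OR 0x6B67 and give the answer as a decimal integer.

26858 = 110100011101010
25142 = 110001000110110
→ XOR → 000101011011100 = 2780
0x79FA = 111100111111010
→ XOR → 111001100100110 = 29478
0x6B67 = 110101101100111
→ OR → 111101101100111 = 31591

31591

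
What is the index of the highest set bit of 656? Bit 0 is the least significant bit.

9

656 = 1010010000
The topmost 1 is at position 9 (since 2^9 = 512 ≤ 656 < 1024).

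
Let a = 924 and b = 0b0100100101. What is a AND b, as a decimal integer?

260

924 = 1110011100
b = 0100100101
AND → 0100000100 = 260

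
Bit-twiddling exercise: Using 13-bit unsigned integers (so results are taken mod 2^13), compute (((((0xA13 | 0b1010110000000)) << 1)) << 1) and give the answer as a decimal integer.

0xA13 = 0101000010011
0b1010110000000 = 1010110000000
→ | → 1111110010011 = 8083
→ << 1 (mod 2^13) → 1111100100110 = 7974
→ << 1 (mod 2^13) → 1111001001100 = 7756

7756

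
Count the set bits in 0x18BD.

8

0x18BD = 1100010111101
Count the 1s: 1 + 1 + 1 + 1 + 1 + 1 + 1 + 1 = 8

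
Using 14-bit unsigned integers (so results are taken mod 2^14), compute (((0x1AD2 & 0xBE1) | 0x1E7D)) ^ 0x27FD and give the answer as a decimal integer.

0x1AD2 = 01101011010010
0xBE1 = 00101111100001
→ & → 00101011000000 = 2752
0x1E7D = 01111001111101
→ | → 01111011111101 = 7933
0x27FD = 10011111111101
→ ^ → 11100100000000 = 14592

14592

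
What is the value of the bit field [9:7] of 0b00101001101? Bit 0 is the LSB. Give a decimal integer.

2

v = 00101001101
Shift right by 7: 0010
Mask low 3 bits: 010 = 2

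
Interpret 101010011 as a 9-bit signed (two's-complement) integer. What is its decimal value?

pattern = 101010011 (MSB is 1 ⇒ negative)
Invert: 010101100, add 1 → 010101101 = 173, so the value is -173.
(Equivalently: 339 - 2^9 = 339 - 512 = -173.)

-173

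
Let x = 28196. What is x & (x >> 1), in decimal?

9728

x = 110111000100100 = 28196
x>>1 = 011011100010010
AND  = 010011000000000 = 9728
(x & (x >> 1) has a 1 wherever x has two consecutive 1 bits.)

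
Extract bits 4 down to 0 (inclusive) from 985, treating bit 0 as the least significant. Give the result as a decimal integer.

v = 1111011001
Shift right by 0: 1111011001
Mask low 5 bits: 11001 = 25

25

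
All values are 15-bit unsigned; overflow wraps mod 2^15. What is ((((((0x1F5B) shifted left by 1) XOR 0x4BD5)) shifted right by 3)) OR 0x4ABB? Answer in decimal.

20159

0x1F5B = 001111101011011
→ shifted left by 1 (mod 2^15) → 011111010110110 = 16054
0x4BD5 = 100101111010101
→ XOR → 111010101100011 = 30051
→ shifted right by 3 → 000111010101100 = 3756
0x4ABB = 100101010111011
→ OR → 100111010111111 = 20159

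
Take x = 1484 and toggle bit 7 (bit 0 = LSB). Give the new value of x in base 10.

x = 10111001100
bit 7 is currently 1; toggle it via x ^ (1 << 7) = x ^ 128
→ 10101001100 = 1356

1356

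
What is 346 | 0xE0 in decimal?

506

346 = 101011010
0xE0 = 011100000
 OR → 111111010 = 506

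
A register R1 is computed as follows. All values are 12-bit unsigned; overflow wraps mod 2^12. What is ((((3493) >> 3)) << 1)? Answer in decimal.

872

3493 = 110110100101
→ >> 3 → 000110110100 = 436
→ << 1 (mod 2^12) → 001101101000 = 872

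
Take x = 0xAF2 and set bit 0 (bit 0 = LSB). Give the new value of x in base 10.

x = 00101011110010
bit 0 is currently 0; set it via x | (1 << 0) = x | 1
→ 00101011110011 = 2803

2803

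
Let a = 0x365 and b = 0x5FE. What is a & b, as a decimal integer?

356

0x365 = 01101100101
0x5FE = 10111111110
AND → 00101100100 = 356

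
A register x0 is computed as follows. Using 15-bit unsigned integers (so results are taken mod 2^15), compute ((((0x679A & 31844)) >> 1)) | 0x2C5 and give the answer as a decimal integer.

0x679A = 110011110011010
31844 = 111110001100100
→ & → 110010000000000 = 25600
→ >> 1 → 011001000000000 = 12800
0x2C5 = 000001011000101
→ | → 011001011000101 = 12997

12997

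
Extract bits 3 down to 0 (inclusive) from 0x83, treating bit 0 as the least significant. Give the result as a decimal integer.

3

v = 010000011
Shift right by 0: 010000011
Mask low 4 bits: 0011 = 3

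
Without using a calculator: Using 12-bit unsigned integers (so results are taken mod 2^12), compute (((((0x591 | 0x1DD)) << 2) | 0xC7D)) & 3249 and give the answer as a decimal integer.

3121

0x591 = 010110010001
0x1DD = 000111011101
→ | → 010111011101 = 1501
→ << 2 (mod 2^12) → 011101110100 = 1908
0xC7D = 110001111101
→ | → 111101111101 = 3965
3249 = 110010110001
→ & → 110000110001 = 3121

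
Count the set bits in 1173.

1173 = 10010010101
Count the 1s: 1 + 1 + 1 + 1 + 1 = 5

5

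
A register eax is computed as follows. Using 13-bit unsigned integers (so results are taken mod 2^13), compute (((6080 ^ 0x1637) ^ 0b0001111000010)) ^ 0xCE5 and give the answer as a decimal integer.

3792

6080 = 1011111000000
0x1637 = 1011000110111
→ ^ → 0000111110111 = 503
0b0001111000010 = 0001111000010
→ ^ → 0001000110101 = 565
0xCE5 = 0110011100101
→ ^ → 0111011010000 = 3792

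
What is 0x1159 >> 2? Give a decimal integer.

0x1159 = 1000101011001
shift right by 2 → 0010001010110 = 1110
(equivalently, floor(4441 / 4))

1110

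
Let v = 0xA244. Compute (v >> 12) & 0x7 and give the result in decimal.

2

v = 1010001001000100
Shift right by 12: 1010
Mask low 3 bits: 010 = 2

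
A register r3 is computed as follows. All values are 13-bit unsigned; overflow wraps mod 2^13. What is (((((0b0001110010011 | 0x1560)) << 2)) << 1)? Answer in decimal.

0b0001110010011 = 0001110010011
0x1560 = 1010101100000
→ | → 1011111110011 = 6131
→ << 2 (mod 2^13) → 1111111001100 = 8140
→ << 1 (mod 2^13) → 1111110011000 = 8088

8088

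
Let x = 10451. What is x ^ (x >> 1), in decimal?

15546

x = 10100011010011 = 10451
x>>1 = 01010001101001
XOR  = 11110010111010 = 15546
(x ^ (x >> 1) gives the standard binary-reflected Gray code of x.)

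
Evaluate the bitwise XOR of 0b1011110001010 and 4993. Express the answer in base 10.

a = 1011110001010
4993 = 1001110000001
XOR → 0010000001011 = 1035

1035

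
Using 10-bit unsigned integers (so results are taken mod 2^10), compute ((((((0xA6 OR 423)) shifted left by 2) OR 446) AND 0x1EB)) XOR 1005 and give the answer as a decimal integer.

0xA6 = 0010100110
423 = 0110100111
→ OR → 0110100111 = 423
→ shifted left by 2 (mod 2^10) → 1010011100 = 668
446 = 0110111110
→ OR → 1110111110 = 958
0x1EB = 0111101011
→ AND → 0110101010 = 426
1005 = 1111101101
→ XOR → 1001000111 = 583

583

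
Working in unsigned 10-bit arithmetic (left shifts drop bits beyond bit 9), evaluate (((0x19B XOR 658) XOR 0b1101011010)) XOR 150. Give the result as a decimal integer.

0x19B = 0110011011
658 = 1010010010
→ XOR → 1100001001 = 777
0b1101011010 = 1101011010
→ XOR → 0001010011 = 83
150 = 0010010110
→ XOR → 0011000101 = 197

197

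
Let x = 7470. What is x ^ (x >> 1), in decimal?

5049

x = 1110100101110 = 7470
x>>1 = 0111010010111
XOR  = 1001110111001 = 5049
(x ^ (x >> 1) gives the standard binary-reflected Gray code of x.)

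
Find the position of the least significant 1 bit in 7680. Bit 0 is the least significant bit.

7680 = 1111000000000
Trailing zeros: 9, so the lowest set bit is bit 9 (value 512).

9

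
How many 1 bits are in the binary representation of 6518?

6518 = 1100101110110
Count the 1s: 1 + 1 + 1 + 1 + 1 + 1 + 1 + 1 = 8

8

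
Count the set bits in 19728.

5

19728 = 100110100010000
Count the 1s: 1 + 1 + 1 + 1 + 1 = 5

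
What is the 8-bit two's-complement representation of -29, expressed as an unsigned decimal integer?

227

29 in 8 bits: 00011101
Invert: 11100010
Add 1:  11100011 = 227
(Check: 2^8 - 29 = 256 - 29 = 227.)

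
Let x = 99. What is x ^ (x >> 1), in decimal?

82

x = 1100011 = 99
x>>1 = 0110001
XOR  = 1010010 = 82
(x ^ (x >> 1) gives the standard binary-reflected Gray code of x.)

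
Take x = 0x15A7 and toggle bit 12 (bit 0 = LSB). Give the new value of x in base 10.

x = 1010110100111
bit 12 is currently 1; toggle it via x ^ (1 << 12) = x ^ 4096
→ 0010110100111 = 1447

1447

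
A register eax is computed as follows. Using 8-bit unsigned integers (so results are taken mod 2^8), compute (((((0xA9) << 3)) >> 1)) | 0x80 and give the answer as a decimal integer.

0xA9 = 10101001
→ << 3 (mod 2^8) → 01001000 = 72
→ >> 1 → 00100100 = 36
0x80 = 10000000
→ | → 10100100 = 164

164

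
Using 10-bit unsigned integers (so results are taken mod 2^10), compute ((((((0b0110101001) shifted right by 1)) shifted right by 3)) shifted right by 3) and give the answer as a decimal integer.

0b0110101001 = 0110101001
→ shifted right by 1 → 0011010100 = 212
→ shifted right by 3 → 0000011010 = 26
→ shifted right by 3 → 0000000011 = 3

3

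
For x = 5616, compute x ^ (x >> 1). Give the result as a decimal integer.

7944

x = 1010111110000 = 5616
x>>1 = 0101011111000
XOR  = 1111100001000 = 7944
(x ^ (x >> 1) gives the standard binary-reflected Gray code of x.)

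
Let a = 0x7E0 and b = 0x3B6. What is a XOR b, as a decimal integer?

1110

0x7E0 = 11111100000
0x3B6 = 01110110110
XOR → 10001010110 = 1110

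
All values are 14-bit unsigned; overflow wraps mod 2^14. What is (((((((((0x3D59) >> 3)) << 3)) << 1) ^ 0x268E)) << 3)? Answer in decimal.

0x3D59 = 11110101011001
→ >> 3 → 00011110101011 = 1963
→ << 3 (mod 2^14) → 11110101011000 = 15704
→ << 1 (mod 2^14) → 11101010110000 = 15024
0x268E = 10011010001110
→ ^ → 01110000111110 = 7230
→ << 3 (mod 2^14) → 10000111110000 = 8688

8688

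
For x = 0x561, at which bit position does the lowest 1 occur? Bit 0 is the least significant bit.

0

0x561 = 10101100001
Trailing zeros: 0, so the lowest set bit is bit 0 (value 1).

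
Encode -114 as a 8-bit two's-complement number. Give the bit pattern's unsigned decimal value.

114 in 8 bits: 01110010
Invert: 10001101
Add 1:  10001110 = 142
(Check: 2^8 - 114 = 256 - 114 = 142.)

142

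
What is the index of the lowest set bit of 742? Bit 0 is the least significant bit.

742 = 1011100110
Trailing zeros: 1, so the lowest set bit is bit 1 (value 2).

1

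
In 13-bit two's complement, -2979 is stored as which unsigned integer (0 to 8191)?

5213

2979 in 13 bits: 0101110100011
Invert: 1010001011100
Add 1:  1010001011101 = 5213
(Check: 2^13 - 2979 = 8192 - 2979 = 5213.)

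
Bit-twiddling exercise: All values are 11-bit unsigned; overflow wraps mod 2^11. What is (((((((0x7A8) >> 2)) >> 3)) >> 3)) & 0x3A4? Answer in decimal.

0x7A8 = 11110101000
→ >> 2 → 00111101010 = 490
→ >> 3 → 00000111101 = 61
→ >> 3 → 00000000111 = 7
0x3A4 = 01110100100
→ & → 00000000100 = 4

4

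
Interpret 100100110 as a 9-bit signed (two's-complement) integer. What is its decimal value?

-218

pattern = 100100110 (MSB is 1 ⇒ negative)
Invert: 011011001, add 1 → 011011010 = 218, so the value is -218.
(Equivalently: 294 - 2^9 = 294 - 512 = -218.)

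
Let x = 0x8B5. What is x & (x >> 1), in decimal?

x = 100010110101 = 2229
x>>1 = 010001011010
AND  = 000000010000 = 16
(x & (x >> 1) has a 1 wherever x has two consecutive 1 bits.)

16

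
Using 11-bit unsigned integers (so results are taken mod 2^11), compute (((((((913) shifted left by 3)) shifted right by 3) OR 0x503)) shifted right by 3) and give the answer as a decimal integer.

913 = 01110010001
→ shifted left by 3 (mod 2^11) → 10010001000 = 1160
→ shifted right by 3 → 00010010001 = 145
0x503 = 10100000011
→ OR → 10110010011 = 1427
→ shifted right by 3 → 00010110010 = 178

178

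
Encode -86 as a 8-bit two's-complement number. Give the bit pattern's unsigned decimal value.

86 in 8 bits: 01010110
Invert: 10101001
Add 1:  10101010 = 170
(Check: 2^8 - 86 = 256 - 86 = 170.)

170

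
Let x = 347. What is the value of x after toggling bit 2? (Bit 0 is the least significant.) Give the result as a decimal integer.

x = 000101011011
bit 2 is currently 0; toggle it via x ^ (1 << 2) = x ^ 4
→ 000101011111 = 351

351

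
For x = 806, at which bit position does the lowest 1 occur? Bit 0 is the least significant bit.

1

806 = 1100100110
Trailing zeros: 1, so the lowest set bit is bit 1 (value 2).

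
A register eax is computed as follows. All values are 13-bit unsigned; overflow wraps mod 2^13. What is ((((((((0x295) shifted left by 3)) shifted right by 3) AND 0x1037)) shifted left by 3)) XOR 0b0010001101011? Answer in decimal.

1219

0x295 = 0001010010101
→ shifted left by 3 (mod 2^13) → 1010010101000 = 5288
→ shifted right by 3 → 0001010010101 = 661
0x1037 = 1000000110111
→ AND → 0000000010101 = 21
→ shifted left by 3 (mod 2^13) → 0000010101000 = 168
0b0010001101011 = 0010001101011
→ XOR → 0010011000011 = 1219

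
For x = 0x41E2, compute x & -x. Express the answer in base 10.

x = 100000111100010 = 16866
-x (two's complement) = …011111000011110
AND   = 000000000000010 = 2
(x & -x isolates the lowest set bit of x.)

2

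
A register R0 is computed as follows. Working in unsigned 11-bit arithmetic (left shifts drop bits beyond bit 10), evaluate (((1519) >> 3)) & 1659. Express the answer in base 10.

57

1519 = 10111101111
→ >> 3 → 00010111101 = 189
1659 = 11001111011
→ & → 00000111001 = 57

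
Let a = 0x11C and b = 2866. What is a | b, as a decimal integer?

2878

0x11C = 000100011100
2866 = 101100110010
 OR → 101100111110 = 2878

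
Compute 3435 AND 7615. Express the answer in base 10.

3371

3435 = 0110101101011
7615 = 1110110111111
AND → 0110100101011 = 3371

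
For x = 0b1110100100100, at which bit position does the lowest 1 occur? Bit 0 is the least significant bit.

2

0b1110100100100 = 1110100100100
Trailing zeros: 2, so the lowest set bit is bit 2 (value 4).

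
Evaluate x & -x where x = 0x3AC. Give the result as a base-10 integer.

4

x = 1110101100 = 940
-x (two's complement) = …0001010100
AND   = 0000000100 = 4
(x & -x isolates the lowest set bit of x.)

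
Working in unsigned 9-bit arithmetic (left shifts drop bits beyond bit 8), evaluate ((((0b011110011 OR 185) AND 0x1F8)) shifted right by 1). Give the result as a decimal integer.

124

0b011110011 = 011110011
185 = 010111001
→ OR → 011111011 = 251
0x1F8 = 111111000
→ AND → 011111000 = 248
→ shifted right by 1 → 001111100 = 124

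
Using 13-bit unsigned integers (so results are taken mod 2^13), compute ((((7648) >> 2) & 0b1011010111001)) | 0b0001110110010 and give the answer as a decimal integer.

7648 = 1110111100000
→ >> 2 → 0011101111000 = 1912
0b1011010111001 = 1011010111001
→ & → 0011000111000 = 1592
0b0001110110010 = 0001110110010
→ | → 0011110111010 = 1978

1978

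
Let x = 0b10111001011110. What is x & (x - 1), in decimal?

x = 10111001011110 = 11870
x - 1 = 10111001011101
AND   = 10111001011100 = 11868
(x & (x - 1) clears the lowest set bit of x.)

11868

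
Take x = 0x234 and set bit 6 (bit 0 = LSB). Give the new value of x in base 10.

x = 1000110100
bit 6 is currently 0; set it via x | (1 << 6) = x | 64
→ 1001110100 = 628

628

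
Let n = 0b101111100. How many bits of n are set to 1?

n = 101111100
Count the 1s: 1 + 1 + 1 + 1 + 1 + 1 = 6

6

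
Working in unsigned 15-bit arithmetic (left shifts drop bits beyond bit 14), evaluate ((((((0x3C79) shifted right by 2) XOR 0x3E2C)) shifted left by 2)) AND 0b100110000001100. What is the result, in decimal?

0x3C79 = 011110001111001
→ shifted right by 2 → 000111100011110 = 3870
0x3E2C = 011111000101100
→ XOR → 011000100110010 = 12594
→ shifted left by 2 (mod 2^15) → 100010011001000 = 17608
0b100110000001100 = 100110000001100
→ AND → 100010000001000 = 17416

17416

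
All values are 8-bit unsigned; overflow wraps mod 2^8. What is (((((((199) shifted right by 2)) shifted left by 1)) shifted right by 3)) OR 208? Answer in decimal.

220

199 = 11000111
→ shifted right by 2 → 00110001 = 49
→ shifted left by 1 (mod 2^8) → 01100010 = 98
→ shifted right by 3 → 00001100 = 12
208 = 11010000
→ OR → 11011100 = 220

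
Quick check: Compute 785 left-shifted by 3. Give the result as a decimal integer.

785 = 0001100010001
shift left by 3 → 1100010001000 = 6280
(equivalently, 785 × 2^3 = 785 × 8)

6280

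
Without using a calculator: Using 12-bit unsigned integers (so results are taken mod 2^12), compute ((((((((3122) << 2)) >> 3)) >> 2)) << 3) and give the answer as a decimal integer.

48

3122 = 110000110010
→ << 2 (mod 2^12) → 000011001000 = 200
→ >> 3 → 000000011001 = 25
→ >> 2 → 000000000110 = 6
→ << 3 (mod 2^12) → 000000110000 = 48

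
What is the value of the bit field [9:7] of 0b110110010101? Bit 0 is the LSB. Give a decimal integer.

v = 110110010101
Shift right by 7: 11011
Mask low 3 bits: 011 = 3

3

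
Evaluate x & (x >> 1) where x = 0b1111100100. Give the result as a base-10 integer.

x = 1111100100 = 996
x>>1 = 0111110010
AND  = 0111100000 = 480
(x & (x >> 1) has a 1 wherever x has two consecutive 1 bits.)

480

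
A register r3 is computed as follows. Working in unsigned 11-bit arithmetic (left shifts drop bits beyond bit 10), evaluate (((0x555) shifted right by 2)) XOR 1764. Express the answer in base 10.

0x555 = 10101010101
→ shifted right by 2 → 00101010101 = 341
1764 = 11011100100
→ XOR → 11110110001 = 1969

1969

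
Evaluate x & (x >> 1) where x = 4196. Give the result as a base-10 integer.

x = 1000001100100 = 4196
x>>1 = 0100000110010
AND  = 0000000100000 = 32
(x & (x >> 1) has a 1 wherever x has two consecutive 1 bits.)

32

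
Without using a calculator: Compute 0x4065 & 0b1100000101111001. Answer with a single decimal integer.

0x4065 = 0100000001100101
b = 1100000101111001
AND → 0100000001100001 = 16481

16481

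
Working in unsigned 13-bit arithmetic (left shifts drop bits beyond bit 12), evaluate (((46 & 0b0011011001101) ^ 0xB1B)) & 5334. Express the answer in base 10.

22

46 = 0000000101110
0b0011011001101 = 0011011001101
→ & → 0000000001100 = 12
0xB1B = 0101100011011
→ ^ → 0101100010111 = 2839
5334 = 1010011010110
→ & → 0000000010110 = 22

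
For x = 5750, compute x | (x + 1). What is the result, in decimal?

5751

x = 1011001110110 = 5750
x + 1 = 1011001110111
OR    = 1011001110111 = 5751
(x | (x + 1) sets the lowest cleared bit.)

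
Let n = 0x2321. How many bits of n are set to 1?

5

0x2321 = 10001100100001
Count the 1s: 1 + 1 + 1 + 1 + 1 = 5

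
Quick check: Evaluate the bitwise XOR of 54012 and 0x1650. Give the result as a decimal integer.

54012 = 1101001011111100
0x1650 = 0001011001010000
XOR → 1100010010101100 = 50348

50348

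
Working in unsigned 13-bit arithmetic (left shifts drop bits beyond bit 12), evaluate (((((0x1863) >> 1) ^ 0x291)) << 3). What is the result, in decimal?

5376

0x1863 = 1100001100011
→ >> 1 → 0110000110001 = 3121
0x291 = 0001010010001
→ ^ → 0111010100000 = 3744
→ << 3 (mod 2^13) → 1010100000000 = 5376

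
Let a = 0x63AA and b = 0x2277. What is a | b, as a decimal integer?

25599

0x63AA = 110001110101010
0x2277 = 010001001110111
 OR → 110001111111111 = 25599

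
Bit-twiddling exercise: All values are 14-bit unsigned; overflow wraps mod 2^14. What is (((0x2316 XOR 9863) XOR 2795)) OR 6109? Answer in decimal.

8191

0x2316 = 10001100010110
9863 = 10011010000111
→ XOR → 00010110010001 = 1425
2795 = 00101011101011
→ XOR → 00111101111010 = 3962
6109 = 01011111011101
→ OR → 01111111111111 = 8191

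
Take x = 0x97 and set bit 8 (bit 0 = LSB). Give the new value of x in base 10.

x = 010010111
bit 8 is currently 0; set it via x | (1 << 8) = x | 256
→ 110010111 = 407

407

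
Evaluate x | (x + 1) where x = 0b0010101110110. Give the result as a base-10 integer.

1399

x = 10101110110 = 1398
x + 1 = 10101110111
OR    = 10101110111 = 1399
(x | (x + 1) sets the lowest cleared bit.)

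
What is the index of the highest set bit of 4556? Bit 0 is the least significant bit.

4556 = 1000111001100
The topmost 1 is at position 12 (since 2^12 = 4096 ≤ 4556 < 8192).

12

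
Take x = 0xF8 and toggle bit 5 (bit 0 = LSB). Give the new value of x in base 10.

x = 00011111000
bit 5 is currently 1; toggle it via x ^ (1 << 5) = x ^ 32
→ 00011011000 = 216

216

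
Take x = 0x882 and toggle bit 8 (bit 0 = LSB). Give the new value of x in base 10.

2434

x = 100010000010
bit 8 is currently 0; toggle it via x ^ (1 << 8) = x ^ 256
→ 100110000010 = 2434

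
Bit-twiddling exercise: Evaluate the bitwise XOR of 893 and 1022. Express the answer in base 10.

893 = 1101111101
1022 = 1111111110
XOR → 0010000011 = 131

131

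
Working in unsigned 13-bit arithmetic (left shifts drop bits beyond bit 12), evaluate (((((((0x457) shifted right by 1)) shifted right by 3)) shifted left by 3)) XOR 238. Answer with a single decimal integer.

710

0x457 = 0010001010111
→ shifted right by 1 → 0001000101011 = 555
→ shifted right by 3 → 0000001000101 = 69
→ shifted left by 3 (mod 2^13) → 0001000101000 = 552
238 = 0000011101110
→ XOR → 0001011000110 = 710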